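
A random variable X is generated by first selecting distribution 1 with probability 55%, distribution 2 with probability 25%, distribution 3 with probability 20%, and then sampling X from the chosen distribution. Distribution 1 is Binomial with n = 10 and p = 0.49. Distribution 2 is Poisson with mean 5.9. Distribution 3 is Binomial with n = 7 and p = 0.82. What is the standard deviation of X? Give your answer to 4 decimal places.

Per component, 1: μ=4.9, E[X²]=26.509; 2: μ=5.9, E[X²]=40.71; 3: μ=5.74, E[X²]=33.9808.
E[X] = 0.55·4.9 + 0.25·5.9 + 0.2·5.74 = 5.318.
E[X²] = 0.55·26.509 + 0.25·40.71 + 0.2·33.9808 = 31.5536.
Var(X) = E[X²] − (E[X])² = 31.5536 − 28.2811 = 3.27249.
SD(X) = √3.27249 = 1.809.

1.8090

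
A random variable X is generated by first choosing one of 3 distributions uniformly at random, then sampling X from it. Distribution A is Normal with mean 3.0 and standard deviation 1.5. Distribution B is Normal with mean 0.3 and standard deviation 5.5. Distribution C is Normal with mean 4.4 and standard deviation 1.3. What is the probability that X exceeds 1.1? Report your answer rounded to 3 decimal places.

Conditional on each component, P(X > 1.1): A: 0.897363; B: 0.442176; C: 0.994433.
By total probability, P(X > 1.1) = 0.333333·0.897363 + 0.333333·0.442176 + 0.333333·0.994433 = 0.777991.

0.778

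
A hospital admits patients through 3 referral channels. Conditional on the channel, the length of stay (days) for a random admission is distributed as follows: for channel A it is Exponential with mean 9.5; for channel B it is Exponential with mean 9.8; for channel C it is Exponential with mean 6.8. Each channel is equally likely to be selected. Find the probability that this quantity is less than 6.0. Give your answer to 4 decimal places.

0.5041

Conditional on each channel, P(X < 6.0): A: 0.468248; B: 0.457868; C: 0.586192.
By total probability, P(X < 6.0) = 0.333333·0.468248 + 0.333333·0.457868 + 0.333333·0.586192 = 0.504103.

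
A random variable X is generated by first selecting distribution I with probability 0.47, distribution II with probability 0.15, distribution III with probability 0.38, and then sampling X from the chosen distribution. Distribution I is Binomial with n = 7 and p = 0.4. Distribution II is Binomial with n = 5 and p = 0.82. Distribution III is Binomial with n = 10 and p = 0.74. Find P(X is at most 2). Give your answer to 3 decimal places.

Conditional on each component, P(X ≤ 2): I: 0.419904; II: 0.0437073; III: 0.000556182.
By total probability, P(X ≤ 2) = 0.47·0.419904 + 0.15·0.0437073 + 0.38·0.000556182 = 0.204122.

0.204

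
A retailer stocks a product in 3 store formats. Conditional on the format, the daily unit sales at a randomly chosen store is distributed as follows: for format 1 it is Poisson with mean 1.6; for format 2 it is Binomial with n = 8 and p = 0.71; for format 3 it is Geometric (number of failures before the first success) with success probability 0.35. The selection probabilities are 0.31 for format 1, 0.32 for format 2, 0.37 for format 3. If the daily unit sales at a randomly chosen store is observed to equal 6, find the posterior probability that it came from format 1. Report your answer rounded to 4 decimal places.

0.0135

Likelihoods P(X=6 | ·): 1: 0.00470453; 2: 0.301651; 3: 0.0263966.
Posterior ∝ prior × likelihood. Numerator for 1: 0.31·0.00470453 = 0.0014584.
Normalizing constant: 0.31·0.00470453 + 0.32·0.301651 + 0.37·0.0263966 = 0.107753.
P(1 | observation) = 0.0014584 / 0.107753 = 0.0135347.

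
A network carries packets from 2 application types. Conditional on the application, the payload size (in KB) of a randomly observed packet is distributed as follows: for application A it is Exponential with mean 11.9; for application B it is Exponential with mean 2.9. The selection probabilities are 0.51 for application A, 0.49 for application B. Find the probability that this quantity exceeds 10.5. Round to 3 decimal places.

0.224

Conditional on each application, P(X > 10.5): A: 0.413808; B: 0.0267642.
By total probability, P(X > 10.5) = 0.51·0.413808 + 0.49·0.0267642 = 0.224157.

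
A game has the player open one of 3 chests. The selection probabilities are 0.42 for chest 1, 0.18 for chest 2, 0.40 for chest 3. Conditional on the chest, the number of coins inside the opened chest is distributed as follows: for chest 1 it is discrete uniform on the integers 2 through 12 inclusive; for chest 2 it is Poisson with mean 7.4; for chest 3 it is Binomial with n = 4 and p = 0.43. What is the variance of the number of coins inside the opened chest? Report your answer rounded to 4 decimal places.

Per component, 1: μ=7, E[X²]=59; 2: μ=7.4, E[X²]=62.16; 3: μ=1.72, E[X²]=3.9388.
E[X] = 0.42·7 + 0.18·7.4 + 0.4·1.72 = 4.96.
E[X²] = 0.42·59 + 0.18·62.16 + 0.4·3.9388 = 37.5443.
Var(X) = E[X²] − (E[X])² = 37.5443 − 24.6016 = 12.9427.

12.9427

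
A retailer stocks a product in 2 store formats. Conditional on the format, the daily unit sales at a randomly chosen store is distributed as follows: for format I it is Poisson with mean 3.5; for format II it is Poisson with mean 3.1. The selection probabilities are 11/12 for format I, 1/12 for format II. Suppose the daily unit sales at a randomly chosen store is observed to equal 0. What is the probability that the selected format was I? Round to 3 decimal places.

Likelihoods P(X=0 | ·): I: 0.0301974; II: 0.0450492.
Posterior ∝ prior × likelihood. Numerator for I: 0.916667·0.0301974 = 0.0276809.
Normalizing constant: 0.916667·0.0301974 + 0.0833333·0.0450492 = 0.031435.
P(I | observation) = 0.0276809 / 0.031435 = 0.880576.

0.881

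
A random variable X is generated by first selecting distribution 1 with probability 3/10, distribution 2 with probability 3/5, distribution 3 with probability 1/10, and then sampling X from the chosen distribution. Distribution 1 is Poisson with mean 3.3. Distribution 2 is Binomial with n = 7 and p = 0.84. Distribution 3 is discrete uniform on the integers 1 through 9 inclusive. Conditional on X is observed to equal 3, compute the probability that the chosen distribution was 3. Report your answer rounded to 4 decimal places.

0.1299

Likelihoods P(X=3 | ·): 1: 0.220912; 2: 0.0135952; 3: 0.111111.
Posterior ∝ prior × likelihood. Numerator for 3: 0.1·0.111111 = 0.0111111.
Normalizing constant: 0.3·0.220912 + 0.6·0.0135952 + 0.1·0.111111 = 0.0855418.
P(3 | observation) = 0.0111111 / 0.0855418 = 0.129891.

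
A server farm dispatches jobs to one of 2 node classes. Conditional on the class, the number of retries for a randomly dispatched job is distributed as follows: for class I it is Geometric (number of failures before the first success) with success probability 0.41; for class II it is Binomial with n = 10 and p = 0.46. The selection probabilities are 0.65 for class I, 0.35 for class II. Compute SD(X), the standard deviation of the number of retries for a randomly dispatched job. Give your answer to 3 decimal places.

Per component, I: μ=1.43902, E[X²]=5.58061; II: μ=4.6, E[X²]=23.644.
E[X] = 0.65·1.43902 + 0.35·4.6 = 2.54537.
E[X²] = 0.65·5.58061 + 0.35·23.644 = 11.9028.
Var(X) = E[X²] − (E[X])² = 11.9028 − 6.47889 = 5.42391.
SD(X) = √5.42391 = 2.32893.

2.329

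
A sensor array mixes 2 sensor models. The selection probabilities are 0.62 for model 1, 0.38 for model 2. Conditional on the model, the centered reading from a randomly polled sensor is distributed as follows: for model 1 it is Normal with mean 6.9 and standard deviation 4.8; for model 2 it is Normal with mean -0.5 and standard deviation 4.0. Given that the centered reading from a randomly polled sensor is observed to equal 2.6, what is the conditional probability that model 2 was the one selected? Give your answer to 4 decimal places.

Likelihoods f(2.6 | ·): 1: 0.0556422; 2: 0.0738628.
Posterior ∝ prior × likelihood. Numerator for 2: 0.38·0.0738628 = 0.0280679.
Normalizing constant: 0.62·0.0556422 + 0.38·0.0738628 = 0.0625661.
P(2 | observation) = 0.0280679 / 0.0625661 = 0.448612.

0.4486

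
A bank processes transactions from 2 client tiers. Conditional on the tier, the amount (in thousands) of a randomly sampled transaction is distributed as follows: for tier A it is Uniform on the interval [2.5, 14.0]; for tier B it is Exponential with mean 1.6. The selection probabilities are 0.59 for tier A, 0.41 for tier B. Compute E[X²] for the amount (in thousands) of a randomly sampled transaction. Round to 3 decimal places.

For each component E[X²] = Var + (mean)², giving A: 79.0833; B: 5.12.
Overall E[X²] = 0.59·79.0833 + 0.41·5.12 = 48.7584.

48.758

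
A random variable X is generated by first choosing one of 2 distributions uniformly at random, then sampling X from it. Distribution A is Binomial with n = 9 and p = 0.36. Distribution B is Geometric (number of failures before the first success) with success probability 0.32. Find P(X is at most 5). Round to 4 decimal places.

0.9200

Conditional on each component, P(X ≤ 5): A: 0.938785; B: 0.901133.
By total probability, P(X ≤ 5) = 0.5·0.938785 + 0.5·0.901133 = 0.919959.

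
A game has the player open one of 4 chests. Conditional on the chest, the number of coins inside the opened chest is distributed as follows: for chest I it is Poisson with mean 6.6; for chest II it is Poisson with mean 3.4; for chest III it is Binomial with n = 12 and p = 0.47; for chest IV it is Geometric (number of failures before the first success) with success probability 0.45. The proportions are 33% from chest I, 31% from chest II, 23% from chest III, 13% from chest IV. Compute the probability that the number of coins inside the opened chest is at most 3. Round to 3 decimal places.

Conditional on each chest, P(X ≤ 3): I: 0.105151; II: 0.558357; III: 0.106587; IV: 0.908494.
By total probability, P(X ≤ 3) = 0.33·0.105151 + 0.31·0.558357 + 0.23·0.106587 + 0.13·0.908494 = 0.35041.

0.350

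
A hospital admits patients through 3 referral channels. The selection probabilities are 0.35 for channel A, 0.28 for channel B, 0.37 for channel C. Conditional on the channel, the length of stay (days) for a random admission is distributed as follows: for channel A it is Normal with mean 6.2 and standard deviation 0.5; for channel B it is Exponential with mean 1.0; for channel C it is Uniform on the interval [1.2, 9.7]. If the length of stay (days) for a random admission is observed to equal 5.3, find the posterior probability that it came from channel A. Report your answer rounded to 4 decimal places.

Likelihoods f(5.3 | ·): A: 0.1579; B: 0.00499159; C: 0.117647.
Posterior ∝ prior × likelihood. Numerator for A: 0.35·0.1579 = 0.0552651.
Normalizing constant: 0.35·0.1579 + 0.28·0.00499159 + 0.37·0.117647 = 0.100192.
P(A | observation) = 0.0552651 / 0.100192 = 0.551591.

0.5516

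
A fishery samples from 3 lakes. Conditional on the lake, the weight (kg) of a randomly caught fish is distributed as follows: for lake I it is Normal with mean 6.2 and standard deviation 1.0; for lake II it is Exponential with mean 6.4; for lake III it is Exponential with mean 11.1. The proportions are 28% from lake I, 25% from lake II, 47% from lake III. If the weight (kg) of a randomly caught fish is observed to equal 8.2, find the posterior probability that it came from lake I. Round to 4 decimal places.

0.3273

Likelihoods f(8.2 | ·): I: 0.053991; II: 0.0433891; III: 0.0430375.
Posterior ∝ prior × likelihood. Numerator for I: 0.28·0.053991 = 0.0151175.
Normalizing constant: 0.28·0.053991 + 0.25·0.0433891 + 0.47·0.0430375 = 0.0461924.
P(I | observation) = 0.0151175 / 0.0461924 = 0.327272.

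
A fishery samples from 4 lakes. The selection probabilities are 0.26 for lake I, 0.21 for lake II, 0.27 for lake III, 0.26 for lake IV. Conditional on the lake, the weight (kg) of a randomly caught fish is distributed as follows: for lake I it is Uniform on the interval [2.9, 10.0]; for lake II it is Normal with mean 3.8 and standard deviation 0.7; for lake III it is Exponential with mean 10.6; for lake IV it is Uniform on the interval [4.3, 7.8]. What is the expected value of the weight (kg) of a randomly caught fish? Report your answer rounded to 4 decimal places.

6.9100

Component means — I: 6.45; II: 3.8; III: 10.6; IV: 6.05.
E[X] = 0.26·6.45 + 0.21·3.8 + 0.27·10.6 + 0.26·6.05 = 6.91.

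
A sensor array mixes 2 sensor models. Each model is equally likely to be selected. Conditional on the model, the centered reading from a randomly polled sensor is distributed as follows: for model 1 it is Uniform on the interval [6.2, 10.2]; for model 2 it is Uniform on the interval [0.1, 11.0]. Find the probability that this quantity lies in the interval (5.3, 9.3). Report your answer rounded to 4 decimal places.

Conditional on each model, P(5.3 < X < 9.3): 1: 0.775; 2: 0.366972.
By total probability, P(5.3 < X < 9.3) = 0.5·0.775 + 0.5·0.366972 = 0.570986.

0.5710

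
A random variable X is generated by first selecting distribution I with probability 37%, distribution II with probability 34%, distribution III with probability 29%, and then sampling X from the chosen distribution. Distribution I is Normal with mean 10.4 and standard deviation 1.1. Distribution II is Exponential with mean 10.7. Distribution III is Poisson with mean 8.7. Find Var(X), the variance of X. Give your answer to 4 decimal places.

Per component, I: μ=10.4, E[X²]=109.37; II: μ=10.7, E[X²]=228.98; III: μ=8.7, E[X²]=84.39.
E[X] = 0.37·10.4 + 0.34·10.7 + 0.29·8.7 = 10.009.
E[X²] = 0.37·109.37 + 0.34·228.98 + 0.29·84.39 = 142.793.
Var(X) = E[X²] − (E[X])² = 142.793 − 100.18 = 42.6131.

42.6131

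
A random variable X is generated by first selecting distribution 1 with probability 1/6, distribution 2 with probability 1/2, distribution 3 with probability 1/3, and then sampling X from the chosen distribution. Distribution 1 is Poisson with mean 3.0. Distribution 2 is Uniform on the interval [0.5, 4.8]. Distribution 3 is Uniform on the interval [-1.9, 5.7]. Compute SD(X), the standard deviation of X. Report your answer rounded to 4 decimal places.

1.7453

Per component, 1: μ=3, E[X²]=12; 2: μ=2.65, E[X²]=8.56333; 3: μ=1.9, E[X²]=8.42333.
E[X] = 0.166667·3 + 0.5·2.65 + 0.333333·1.9 = 2.45833.
E[X²] = 0.166667·12 + 0.5·8.56333 + 0.333333·8.42333 = 9.08944.
Var(X) = E[X²] − (E[X])² = 9.08944 − 6.0434 = 3.04604.
SD(X) = √3.04604 = 1.74529.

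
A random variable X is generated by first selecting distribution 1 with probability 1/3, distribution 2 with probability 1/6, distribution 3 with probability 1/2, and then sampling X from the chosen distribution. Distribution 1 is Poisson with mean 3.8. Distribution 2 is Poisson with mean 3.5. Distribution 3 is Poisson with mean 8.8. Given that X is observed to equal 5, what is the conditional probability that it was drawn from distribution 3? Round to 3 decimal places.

Likelihoods P(X=5 | ·): 1: 0.147713; 2: 0.132169; 3: 0.0662889.
Posterior ∝ prior × likelihood. Numerator for 3: 0.5·0.0662889 = 0.0331444.
Normalizing constant: 0.333333·0.147713 + 0.166667·0.132169 + 0.5·0.0662889 = 0.10441.
P(3 | observation) = 0.0331444 / 0.10441 = 0.317445.

0.317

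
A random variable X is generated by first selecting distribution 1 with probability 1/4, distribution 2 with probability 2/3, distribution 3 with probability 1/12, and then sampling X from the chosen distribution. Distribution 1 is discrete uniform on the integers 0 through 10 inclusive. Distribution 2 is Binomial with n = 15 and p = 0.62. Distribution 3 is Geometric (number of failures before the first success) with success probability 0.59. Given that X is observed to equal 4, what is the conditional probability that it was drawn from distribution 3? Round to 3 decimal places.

Likelihoods P(X=4 | ·): 1: 0.0909091; 2: 0.00481193; 3: 0.016672.
Posterior ∝ prior × likelihood. Numerator for 3: 0.0833333·0.016672 = 0.00138933.
Normalizing constant: 0.25·0.0909091 + 0.666667·0.00481193 + 0.0833333·0.016672 = 0.0273246.
P(3 | observation) = 0.00138933 / 0.0273246 = 0.0508456.

0.051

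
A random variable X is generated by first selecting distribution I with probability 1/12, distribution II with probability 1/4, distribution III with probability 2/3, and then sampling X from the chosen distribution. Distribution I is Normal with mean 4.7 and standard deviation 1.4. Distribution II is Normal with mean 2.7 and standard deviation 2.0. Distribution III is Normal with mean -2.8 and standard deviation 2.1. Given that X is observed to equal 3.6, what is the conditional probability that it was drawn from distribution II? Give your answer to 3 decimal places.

Likelihoods f(3.6 | ·): I: 0.20928; II: 0.180263; III: 0.00182739.
Posterior ∝ prior × likelihood. Numerator for II: 0.25·0.180263 = 0.0450659.
Normalizing constant: 0.0833333·0.20928 + 0.25·0.180263 + 0.666667·0.00182739 = 0.0637241.
P(II | observation) = 0.0450659 / 0.0637241 = 0.707203.

0.707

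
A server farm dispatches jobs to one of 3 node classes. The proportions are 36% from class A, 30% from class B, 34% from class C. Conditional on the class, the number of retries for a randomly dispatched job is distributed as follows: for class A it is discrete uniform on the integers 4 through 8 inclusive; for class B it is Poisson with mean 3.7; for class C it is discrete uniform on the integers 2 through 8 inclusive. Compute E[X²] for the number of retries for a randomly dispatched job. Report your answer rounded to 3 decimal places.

For each component E[X²] = Var + (mean)², giving A: 38; B: 17.39; C: 29.
Overall E[X²] = 0.36·38 + 0.3·17.39 + 0.34·29 = 28.757.

28.757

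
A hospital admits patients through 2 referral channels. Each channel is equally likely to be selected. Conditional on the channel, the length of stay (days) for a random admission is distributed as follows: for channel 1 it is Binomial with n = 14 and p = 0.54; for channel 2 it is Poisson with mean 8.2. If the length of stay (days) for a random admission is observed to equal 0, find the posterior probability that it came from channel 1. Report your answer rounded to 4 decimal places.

0.0647

Likelihoods P(X=0 | ·): 1: 1.89937e-05; 2: 0.000274654.
Posterior ∝ prior × likelihood. Numerator for 1: 0.5·1.89937e-05 = 9.49685e-06.
Normalizing constant: 0.5·1.89937e-05 + 0.5·0.000274654 = 0.000146824.
P(1 | observation) = 9.49685e-06 / 0.000146824 = 0.064682.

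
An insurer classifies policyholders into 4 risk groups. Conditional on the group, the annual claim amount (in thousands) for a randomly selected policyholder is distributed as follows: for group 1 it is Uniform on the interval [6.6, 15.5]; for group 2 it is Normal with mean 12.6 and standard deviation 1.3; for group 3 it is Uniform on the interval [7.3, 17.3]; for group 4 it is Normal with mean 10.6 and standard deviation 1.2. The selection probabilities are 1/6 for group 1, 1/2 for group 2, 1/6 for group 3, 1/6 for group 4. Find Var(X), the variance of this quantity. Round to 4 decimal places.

Per component, 1: μ=11.05, E[X²]=128.703; 2: μ=12.6, E[X²]=160.45; 3: μ=12.3, E[X²]=159.623; 4: μ=10.6, E[X²]=113.8.
E[X] = 0.166667·11.05 + 0.5·12.6 + 0.166667·12.3 + 0.166667·10.6 = 11.9583.
E[X²] = 0.166667·128.703 + 0.5·160.45 + 0.166667·159.623 + 0.166667·113.8 = 147.246.
Var(X) = E[X²] − (E[X])² = 147.246 − 143.002 = 4.24438.

4.2444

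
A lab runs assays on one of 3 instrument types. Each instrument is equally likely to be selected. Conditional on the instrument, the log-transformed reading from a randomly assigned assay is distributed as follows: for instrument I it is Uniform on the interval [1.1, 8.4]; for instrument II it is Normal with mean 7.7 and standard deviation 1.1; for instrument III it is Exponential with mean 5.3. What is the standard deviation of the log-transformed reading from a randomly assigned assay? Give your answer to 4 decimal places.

3.5899

Per component, I: μ=4.75, E[X²]=27.0033; II: μ=7.7, E[X²]=60.5; III: μ=5.3, E[X²]=56.18.
E[X] = 0.333333·4.75 + 0.333333·7.7 + 0.333333·5.3 = 5.91667.
E[X²] = 0.333333·27.0033 + 0.333333·60.5 + 0.333333·56.18 = 47.8944.
Var(X) = E[X²] − (E[X])² = 47.8944 − 35.0069 = 12.8875.
SD(X) = √12.8875 = 3.58992.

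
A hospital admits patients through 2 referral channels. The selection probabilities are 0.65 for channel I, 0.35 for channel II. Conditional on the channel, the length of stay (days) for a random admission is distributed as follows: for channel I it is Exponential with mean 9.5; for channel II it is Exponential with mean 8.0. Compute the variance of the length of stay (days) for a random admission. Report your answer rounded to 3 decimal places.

Per component, I: μ=9.5, E[X²]=180.5; II: μ=8, E[X²]=128.
E[X] = 0.65·9.5 + 0.35·8 = 8.975.
E[X²] = 0.65·180.5 + 0.35·128 = 162.125.
Var(X) = E[X²] − (E[X])² = 162.125 − 80.5506 = 81.5744.

81.574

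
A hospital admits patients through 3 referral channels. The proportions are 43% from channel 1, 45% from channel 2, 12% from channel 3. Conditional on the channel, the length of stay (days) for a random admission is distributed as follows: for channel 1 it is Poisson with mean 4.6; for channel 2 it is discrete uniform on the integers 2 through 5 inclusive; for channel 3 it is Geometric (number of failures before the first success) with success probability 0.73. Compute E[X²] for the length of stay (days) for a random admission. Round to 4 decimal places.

17.2290

For each component E[X²] = Var + (mean)², giving 1: 25.76; 2: 13.5; 3: 0.64346.
Overall E[X²] = 0.43·25.76 + 0.45·13.5 + 0.12·0.64346 = 17.229.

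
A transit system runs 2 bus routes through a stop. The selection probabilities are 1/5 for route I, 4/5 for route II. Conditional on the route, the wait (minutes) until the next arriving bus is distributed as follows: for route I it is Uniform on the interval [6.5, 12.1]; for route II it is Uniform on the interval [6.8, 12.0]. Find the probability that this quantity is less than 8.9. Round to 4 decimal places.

Conditional on each route, P(X < 8.9): I: 0.428571; II: 0.403846.
By total probability, P(X < 8.9) = 0.2·0.428571 + 0.8·0.403846 = 0.408791.

0.4088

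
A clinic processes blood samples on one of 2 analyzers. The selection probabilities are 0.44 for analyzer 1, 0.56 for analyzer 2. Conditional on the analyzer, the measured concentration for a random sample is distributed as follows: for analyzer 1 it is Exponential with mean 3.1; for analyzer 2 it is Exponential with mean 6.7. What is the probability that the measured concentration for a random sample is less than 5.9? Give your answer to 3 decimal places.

Conditional on each analyzer, P(X < 5.9): 1: 0.850913; 2: 0.585465.
By total probability, P(X < 5.9) = 0.44·0.850913 + 0.56·0.585465 = 0.702262.

0.702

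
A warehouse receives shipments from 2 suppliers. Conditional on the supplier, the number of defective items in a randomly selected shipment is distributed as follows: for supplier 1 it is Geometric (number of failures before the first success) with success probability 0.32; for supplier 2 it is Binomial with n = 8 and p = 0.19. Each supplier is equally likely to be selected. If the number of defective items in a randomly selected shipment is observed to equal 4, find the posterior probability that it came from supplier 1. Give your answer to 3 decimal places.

Likelihoods P(X=4 | ·): 1: 0.0684204; 2: 0.0392692.
Posterior ∝ prior × likelihood. Numerator for 1: 0.5·0.0684204 = 0.0342102.
Normalizing constant: 0.5·0.0684204 + 0.5·0.0392692 = 0.0538448.
P(1 | observation) = 0.0342102 / 0.0538448 = 0.635348.

0.635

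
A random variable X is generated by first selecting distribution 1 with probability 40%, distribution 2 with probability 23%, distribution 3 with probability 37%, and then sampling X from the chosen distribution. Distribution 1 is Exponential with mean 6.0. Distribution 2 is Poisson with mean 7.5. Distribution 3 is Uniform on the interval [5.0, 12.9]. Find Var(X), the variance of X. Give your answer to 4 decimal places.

Per component, 1: μ=6, E[X²]=72; 2: μ=7.5, E[X²]=63.75; 3: μ=8.95, E[X²]=85.3033.
E[X] = 0.4·6 + 0.23·7.5 + 0.37·8.95 = 7.4365.
E[X²] = 0.4·72 + 0.23·63.75 + 0.37·85.3033 = 75.0247.
Var(X) = E[X²] − (E[X])² = 75.0247 − 55.3015 = 19.7232.

19.7232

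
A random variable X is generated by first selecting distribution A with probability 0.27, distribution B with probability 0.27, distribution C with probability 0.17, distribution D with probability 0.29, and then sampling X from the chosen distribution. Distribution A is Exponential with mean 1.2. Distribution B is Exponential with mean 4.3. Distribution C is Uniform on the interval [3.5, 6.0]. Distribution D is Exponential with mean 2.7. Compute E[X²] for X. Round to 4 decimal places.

For each component E[X²] = Var + (mean)², giving A: 2.88; B: 36.98; C: 23.0833; D: 14.58.
Overall E[X²] = 0.27·2.88 + 0.27·36.98 + 0.17·23.0833 + 0.29·14.58 = 18.9146.

18.9146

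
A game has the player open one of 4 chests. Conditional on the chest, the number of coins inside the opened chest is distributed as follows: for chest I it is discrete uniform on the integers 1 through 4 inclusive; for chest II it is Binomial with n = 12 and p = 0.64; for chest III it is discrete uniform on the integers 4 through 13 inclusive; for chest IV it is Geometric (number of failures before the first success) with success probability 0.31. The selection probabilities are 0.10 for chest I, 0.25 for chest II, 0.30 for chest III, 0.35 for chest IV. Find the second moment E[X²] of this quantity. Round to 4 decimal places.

For each component E[X²] = Var + (mean)², giving I: 7.5; II: 61.7472; III: 80.5; IV: 12.1342.
Overall E[X²] = 0.1·7.5 + 0.25·61.7472 + 0.3·80.5 + 0.35·12.1342 = 44.5838.

44.5838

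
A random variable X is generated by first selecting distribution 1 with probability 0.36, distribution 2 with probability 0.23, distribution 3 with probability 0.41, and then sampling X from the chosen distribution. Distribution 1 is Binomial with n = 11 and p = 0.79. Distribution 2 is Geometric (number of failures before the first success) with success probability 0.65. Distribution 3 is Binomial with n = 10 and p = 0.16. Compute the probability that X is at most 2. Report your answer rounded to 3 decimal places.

0.546

Conditional on each component, P(X ≤ 2): 1: 2.87486e-05; 2: 0.957125; 3: 0.793599.
By total probability, P(X ≤ 2) = 0.36·2.87486e-05 + 0.23·0.957125 + 0.41·0.793599 = 0.545525.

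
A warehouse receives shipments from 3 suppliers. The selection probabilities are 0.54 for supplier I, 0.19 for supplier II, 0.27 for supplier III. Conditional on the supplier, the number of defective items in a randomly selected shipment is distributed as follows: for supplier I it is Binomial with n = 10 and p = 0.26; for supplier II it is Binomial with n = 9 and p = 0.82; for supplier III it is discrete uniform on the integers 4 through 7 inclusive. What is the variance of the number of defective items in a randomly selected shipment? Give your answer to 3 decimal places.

Per component, I: μ=2.6, E[X²]=8.684; II: μ=7.38, E[X²]=55.7928; III: μ=5.5, E[X²]=31.5.
E[X] = 0.54·2.6 + 0.19·7.38 + 0.27·5.5 = 4.2912.
E[X²] = 0.54·8.684 + 0.19·55.7928 + 0.27·31.5 = 23.795.
Var(X) = E[X²] − (E[X])² = 23.795 − 18.4144 = 5.38059.

5.381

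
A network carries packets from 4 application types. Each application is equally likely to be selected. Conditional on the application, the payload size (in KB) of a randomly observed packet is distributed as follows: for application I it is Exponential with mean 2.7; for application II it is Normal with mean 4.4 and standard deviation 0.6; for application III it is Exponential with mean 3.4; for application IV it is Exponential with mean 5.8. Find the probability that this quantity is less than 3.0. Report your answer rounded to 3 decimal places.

Conditional on each application, P(X < 3.0): I: 0.670807; II: 0.00981533; III: 0.586192; IV: 0.403837.
By total probability, P(X < 3.0) = 0.25·0.670807 + 0.25·0.00981533 + 0.25·0.586192 + 0.25·0.403837 = 0.417663.

0.418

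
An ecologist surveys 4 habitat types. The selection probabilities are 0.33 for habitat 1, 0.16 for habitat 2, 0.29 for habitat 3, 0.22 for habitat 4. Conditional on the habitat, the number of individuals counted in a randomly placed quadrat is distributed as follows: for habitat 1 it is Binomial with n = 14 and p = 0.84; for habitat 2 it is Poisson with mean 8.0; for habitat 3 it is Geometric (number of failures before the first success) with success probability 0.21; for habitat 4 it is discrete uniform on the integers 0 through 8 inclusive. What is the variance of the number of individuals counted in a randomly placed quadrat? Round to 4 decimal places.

Per component, 1: μ=11.76, E[X²]=140.179; 2: μ=8, E[X²]=72; 3: μ=3.7619, E[X²]=32.0658; 4: μ=4, E[X²]=22.6667.
E[X] = 0.33·11.76 + 0.16·8 + 0.29·3.7619 + 0.22·4 = 7.13175.
E[X²] = 0.33·140.179 + 0.16·72 + 0.29·32.0658 + 0.22·22.6667 = 72.0649.
Var(X) = E[X²] − (E[X])² = 72.0649 − 50.8619 = 21.203.

21.2030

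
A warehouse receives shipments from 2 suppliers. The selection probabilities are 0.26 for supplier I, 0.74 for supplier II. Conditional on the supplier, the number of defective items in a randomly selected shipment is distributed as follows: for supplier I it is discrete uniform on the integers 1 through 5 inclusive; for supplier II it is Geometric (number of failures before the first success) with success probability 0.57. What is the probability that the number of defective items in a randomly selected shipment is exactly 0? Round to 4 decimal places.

Conditional on each supplier, P(X = 0): I: 0; II: 0.57.
By total probability, P(X = 0) = 0.26·0 + 0.74·0.57 = 0.4218.

0.4218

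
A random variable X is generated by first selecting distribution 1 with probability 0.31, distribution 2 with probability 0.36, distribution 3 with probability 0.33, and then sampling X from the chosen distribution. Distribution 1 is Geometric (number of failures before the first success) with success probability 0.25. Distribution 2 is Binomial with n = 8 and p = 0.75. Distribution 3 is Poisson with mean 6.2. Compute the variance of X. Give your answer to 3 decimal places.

8.363

Per component, 1: μ=3, E[X²]=21; 2: μ=6, E[X²]=37.5; 3: μ=6.2, E[X²]=44.64.
E[X] = 0.31·3 + 0.36·6 + 0.33·6.2 = 5.136.
E[X²] = 0.31·21 + 0.36·37.5 + 0.33·44.64 = 34.7412.
Var(X) = E[X²] − (E[X])² = 34.7412 − 26.3785 = 8.3627.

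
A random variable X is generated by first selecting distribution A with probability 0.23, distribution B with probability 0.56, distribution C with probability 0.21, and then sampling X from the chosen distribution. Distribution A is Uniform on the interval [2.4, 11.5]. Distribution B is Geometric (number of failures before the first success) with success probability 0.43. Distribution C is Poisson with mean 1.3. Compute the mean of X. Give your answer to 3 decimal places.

Component means — A: 6.95; B: 1.32558; C: 1.3.
E[X] = 0.23·6.95 + 0.56·1.32558 + 0.21·1.3 = 2.61383.

2.614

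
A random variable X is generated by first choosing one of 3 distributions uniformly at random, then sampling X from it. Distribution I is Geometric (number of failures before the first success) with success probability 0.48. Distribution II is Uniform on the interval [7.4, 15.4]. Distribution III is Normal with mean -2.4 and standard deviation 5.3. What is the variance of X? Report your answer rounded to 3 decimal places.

46.228

Per component, I: μ=1.08333, E[X²]=3.43056; II: μ=11.4, E[X²]=135.293; III: μ=-2.4, E[X²]=33.85.
E[X] = 0.333333·1.08333 + 0.333333·11.4 + 0.333333·-2.4 = 3.36111.
E[X²] = 0.333333·3.43056 + 0.333333·135.293 + 0.333333·33.85 = 57.5246.
Var(X) = E[X²] − (E[X])² = 57.5246 − 11.2971 = 46.2276.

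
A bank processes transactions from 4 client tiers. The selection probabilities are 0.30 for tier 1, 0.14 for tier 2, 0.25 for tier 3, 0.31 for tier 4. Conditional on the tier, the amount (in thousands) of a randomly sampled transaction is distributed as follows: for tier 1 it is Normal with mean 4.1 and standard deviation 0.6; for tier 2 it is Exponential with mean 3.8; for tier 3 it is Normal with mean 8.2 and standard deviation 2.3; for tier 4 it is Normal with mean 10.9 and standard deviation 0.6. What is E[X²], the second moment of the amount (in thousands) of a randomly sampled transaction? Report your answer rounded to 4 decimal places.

64.2694

For each component E[X²] = Var + (mean)², giving 1: 17.17; 2: 28.88; 3: 72.53; 4: 119.17.
Overall E[X²] = 0.3·17.17 + 0.14·28.88 + 0.25·72.53 + 0.31·119.17 = 64.2694.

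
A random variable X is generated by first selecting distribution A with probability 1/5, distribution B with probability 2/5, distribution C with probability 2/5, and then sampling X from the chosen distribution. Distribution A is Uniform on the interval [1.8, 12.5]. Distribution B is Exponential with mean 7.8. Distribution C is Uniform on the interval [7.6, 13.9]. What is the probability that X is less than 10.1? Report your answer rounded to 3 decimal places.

Conditional on each component, P(X < 10.1): A: 0.775701; B: 0.726067; C: 0.396825.
By total probability, P(X < 10.1) = 0.2·0.775701 + 0.4·0.726067 + 0.4·0.396825 = 0.604297.

0.604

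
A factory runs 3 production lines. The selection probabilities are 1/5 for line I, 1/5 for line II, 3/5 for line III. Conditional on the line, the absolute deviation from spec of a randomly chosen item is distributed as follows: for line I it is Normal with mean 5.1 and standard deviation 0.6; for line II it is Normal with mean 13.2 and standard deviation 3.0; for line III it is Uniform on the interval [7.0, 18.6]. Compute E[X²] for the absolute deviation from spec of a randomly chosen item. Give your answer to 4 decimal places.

For each component E[X²] = Var + (mean)², giving I: 26.37; II: 183.24; III: 175.053.
Overall E[X²] = 0.2·26.37 + 0.2·183.24 + 0.6·175.053 = 146.954.

146.9540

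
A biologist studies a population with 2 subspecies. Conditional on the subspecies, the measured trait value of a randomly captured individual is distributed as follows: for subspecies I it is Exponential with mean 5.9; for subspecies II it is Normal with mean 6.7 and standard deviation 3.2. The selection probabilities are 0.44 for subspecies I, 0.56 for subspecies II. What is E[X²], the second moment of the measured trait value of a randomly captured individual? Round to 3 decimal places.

For each component E[X²] = Var + (mean)², giving I: 69.62; II: 55.13.
Overall E[X²] = 0.44·69.62 + 0.56·55.13 = 61.5056.

61.506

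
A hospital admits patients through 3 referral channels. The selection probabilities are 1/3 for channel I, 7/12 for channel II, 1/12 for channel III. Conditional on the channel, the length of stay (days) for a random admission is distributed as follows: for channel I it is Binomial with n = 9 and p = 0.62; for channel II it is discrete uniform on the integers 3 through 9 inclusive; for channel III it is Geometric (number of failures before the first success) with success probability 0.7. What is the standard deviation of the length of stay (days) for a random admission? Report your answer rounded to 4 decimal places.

Per component, I: μ=5.58, E[X²]=33.2568; II: μ=6, E[X²]=40; III: μ=0.428571, E[X²]=0.795918.
E[X] = 0.333333·5.58 + 0.583333·6 + 0.0833333·0.428571 = 5.39571.
E[X²] = 0.333333·33.2568 + 0.583333·40 + 0.0833333·0.795918 = 34.4853.
Var(X) = E[X²] − (E[X])² = 34.4853 − 29.1137 = 5.37153.
SD(X) = √5.37153 = 2.31766.

2.3177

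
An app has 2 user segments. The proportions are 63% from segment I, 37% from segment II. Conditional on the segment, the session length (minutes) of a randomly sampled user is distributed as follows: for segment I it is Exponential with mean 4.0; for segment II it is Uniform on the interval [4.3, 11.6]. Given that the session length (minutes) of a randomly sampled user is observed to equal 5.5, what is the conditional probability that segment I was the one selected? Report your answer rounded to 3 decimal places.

0.440

Likelihoods f(5.5 | ·): I: 0.0632099; II: 0.136986.
Posterior ∝ prior × likelihood. Numerator for I: 0.63·0.0632099 = 0.0398222.
Normalizing constant: 0.63·0.0632099 + 0.37·0.136986 = 0.0905072.
P(I | observation) = 0.0398222 / 0.0905072 = 0.43999.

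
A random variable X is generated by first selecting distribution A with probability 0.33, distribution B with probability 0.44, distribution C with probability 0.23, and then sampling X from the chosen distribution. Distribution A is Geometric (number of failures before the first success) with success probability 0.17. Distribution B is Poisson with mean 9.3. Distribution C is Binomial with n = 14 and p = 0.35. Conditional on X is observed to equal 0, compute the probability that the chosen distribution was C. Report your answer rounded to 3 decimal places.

0.010

Likelihoods P(X=0 | ·): A: 0.17; B: 9.14242e-05; C: 0.00240318.
Posterior ∝ prior × likelihood. Numerator for C: 0.23·0.00240318 = 0.000552732.
Normalizing constant: 0.33·0.17 + 0.44·9.14242e-05 + 0.23·0.00240318 = 0.056693.
P(C | observation) = 0.000552732 / 0.056693 = 0.00974958.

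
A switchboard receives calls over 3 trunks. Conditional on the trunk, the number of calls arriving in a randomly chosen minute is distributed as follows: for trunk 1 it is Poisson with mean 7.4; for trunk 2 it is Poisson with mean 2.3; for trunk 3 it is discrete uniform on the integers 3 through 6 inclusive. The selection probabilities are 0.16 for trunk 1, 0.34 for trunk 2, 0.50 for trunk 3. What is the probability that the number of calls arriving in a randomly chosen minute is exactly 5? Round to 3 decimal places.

Conditional on each trunk, P(X = 5): 1: 0.113031; 2: 0.053775; 3: 0.25.
By total probability, P(X = 5) = 0.16·0.113031 + 0.34·0.053775 + 0.5·0.25 = 0.161368.

0.161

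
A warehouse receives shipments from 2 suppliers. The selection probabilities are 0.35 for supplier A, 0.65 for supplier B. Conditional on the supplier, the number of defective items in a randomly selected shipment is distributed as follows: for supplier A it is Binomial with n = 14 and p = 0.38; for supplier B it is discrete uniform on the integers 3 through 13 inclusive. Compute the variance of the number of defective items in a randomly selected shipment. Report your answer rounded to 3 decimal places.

9.288

Per component, A: μ=5.32, E[X²]=31.6008; B: μ=8, E[X²]=74.
E[X] = 0.35·5.32 + 0.65·8 = 7.062.
E[X²] = 0.35·31.6008 + 0.65·74 = 59.1603.
Var(X) = E[X²] − (E[X])² = 59.1603 − 49.8718 = 9.28844.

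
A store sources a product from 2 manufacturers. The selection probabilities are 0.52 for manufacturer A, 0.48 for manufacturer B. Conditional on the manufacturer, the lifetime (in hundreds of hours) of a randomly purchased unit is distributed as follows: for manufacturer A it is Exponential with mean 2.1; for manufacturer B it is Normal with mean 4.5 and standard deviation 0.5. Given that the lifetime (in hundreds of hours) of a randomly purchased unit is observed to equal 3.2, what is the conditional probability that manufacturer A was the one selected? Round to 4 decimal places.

Likelihoods f(3.2 | ·): A: 0.103753; B: 0.0271659.
Posterior ∝ prior × likelihood. Numerator for A: 0.52·0.103753 = 0.0539513.
Normalizing constant: 0.52·0.103753 + 0.48·0.0271659 = 0.066991.
P(A | observation) = 0.0539513 / 0.066991 = 0.805352.

0.8054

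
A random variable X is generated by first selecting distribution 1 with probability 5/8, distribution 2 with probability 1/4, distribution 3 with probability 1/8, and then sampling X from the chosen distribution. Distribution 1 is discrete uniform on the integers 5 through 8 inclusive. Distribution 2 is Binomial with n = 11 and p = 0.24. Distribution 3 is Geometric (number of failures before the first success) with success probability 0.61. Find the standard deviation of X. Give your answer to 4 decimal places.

2.5594

Per component, 1: μ=6.5, E[X²]=43.5; 2: μ=2.64, E[X²]=8.976; 3: μ=0.639344, E[X²]=1.45687.
E[X] = 0.625·6.5 + 0.25·2.64 + 0.125·0.639344 = 4.80242.
E[X²] = 0.625·43.5 + 0.25·8.976 + 0.125·1.45687 = 29.6136.
Var(X) = E[X²] − (E[X])² = 29.6136 − 23.0632 = 6.55039.
SD(X) = √6.55039 = 2.55937.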